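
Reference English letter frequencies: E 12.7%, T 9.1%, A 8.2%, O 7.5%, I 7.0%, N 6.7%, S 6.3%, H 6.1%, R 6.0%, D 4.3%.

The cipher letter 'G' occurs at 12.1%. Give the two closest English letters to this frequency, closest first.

Step 1: Observed frequency of 'G' is 12.1%.
Step 2: Compute distances to each reference frequency and sort:
  E (12.7%): difference = 0.6% <-- BEST
  T (9.1%): difference = 3.0% <-- RUNNER-UP
  A (8.2%): difference = 3.9%
  O (7.5%): difference = 4.6%
  I (7.0%): difference = 5.1%
Step 3: Most likely is 'E' (12.7%, diff 0.6%); second most likely is 'T' (9.1%, diff 3.0%).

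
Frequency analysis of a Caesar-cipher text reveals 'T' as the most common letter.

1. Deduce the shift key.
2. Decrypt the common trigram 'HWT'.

Step 1: In English, 'E' is the most frequent letter (12.7%).
Step 2: The most frequent ciphertext letter is 'T' (position 19).
Step 3: Shift = (19 - 4) mod 26 = 15.
Step 4: Decrypt 'HWT' by shifting back 15:
  H -> S
  W -> H
  T -> E
Step 5: 'HWT' decrypts to 'SHE'.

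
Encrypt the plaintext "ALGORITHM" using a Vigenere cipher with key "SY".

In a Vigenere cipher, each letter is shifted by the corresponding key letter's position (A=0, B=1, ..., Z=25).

Step 1: Repeat key to match plaintext length:
  Plaintext: ALGORITHM
  Key:       SYSYSYSYS
Step 2: Encrypt each letter:
  A(0) + S(18) = (0+18) mod 26 = 18 = S
  L(11) + Y(24) = (11+24) mod 26 = 9 = J
  G(6) + S(18) = (6+18) mod 26 = 24 = Y
  O(14) + Y(24) = (14+24) mod 26 = 12 = M
  R(17) + S(18) = (17+18) mod 26 = 9 = J
  I(8) + Y(24) = (8+24) mod 26 = 6 = G
  T(19) + S(18) = (19+18) mod 26 = 11 = L
  H(7) + Y(24) = (7+24) mod 26 = 5 = F
  M(12) + S(18) = (12+18) mod 26 = 4 = E
Ciphertext: SJYMJGLFE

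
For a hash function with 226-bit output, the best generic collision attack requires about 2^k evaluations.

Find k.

Step 1: The hash has a 226-bit output.
Step 2: Collision resistance means it should be infeasible to find any x != y with h(x) = h(y).
By the birthday bound, a generic collision search succeeds after about sqrt(2^226) = 2^(226/2) = 2^113 evaluations.
Step 3: Security level = 113 bits.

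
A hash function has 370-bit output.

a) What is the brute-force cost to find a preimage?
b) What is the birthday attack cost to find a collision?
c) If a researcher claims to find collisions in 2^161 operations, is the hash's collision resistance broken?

Step 1: Preimage resistance requires brute-force of 2^370 operations.
Step 2: Collision resistance (birthday bound) = 2^(370/2) = 2^185.
Step 3: The claimed attack costs 2^161 operations.
Step 4: Since 2^161 < 2^185, the claimed attack beats the generic birthday bound, so collision resistance is broken.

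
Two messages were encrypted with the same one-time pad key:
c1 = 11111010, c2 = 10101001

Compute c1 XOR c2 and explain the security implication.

Step 1: c1 XOR c2 = (m1 XOR k) XOR (m2 XOR k).
Step 2: By XOR associativity/commutativity: = m1 XOR m2 XOR k XOR k = m1 XOR m2.
Step 3: 11111010 XOR 10101001 = 01010011 = 83.
Step 4: The key cancels out! An attacker learns m1 XOR m2 = 83, revealing the relationship between plaintexts.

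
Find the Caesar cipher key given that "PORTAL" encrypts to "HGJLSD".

Step 1: Compare first letters: P (position 15) -> H (position 7).
Step 2: Shift = (7 - 15) mod 26 = 18.
The shift value is 18.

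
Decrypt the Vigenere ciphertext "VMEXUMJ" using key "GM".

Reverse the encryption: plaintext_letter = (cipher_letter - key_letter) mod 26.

Step 1: Extend key: GMGMGMG
Step 2: Decrypt each letter (c - k) mod 26:
  V(21) - G(6) = (21-6) mod 26 = 15 = P
  M(12) - M(12) = (12-12) mod 26 = 0 = A
  E(4) - G(6) = (4-6) mod 26 = 24 = Y
  X(23) - M(12) = (23-12) mod 26 = 11 = L
  U(20) - G(6) = (20-6) mod 26 = 14 = O
  M(12) - M(12) = (12-12) mod 26 = 0 = A
  J(9) - G(6) = (9-6) mod 26 = 3 = D
Plaintext: PAYLOAD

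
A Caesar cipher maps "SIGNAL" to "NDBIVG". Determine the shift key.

Step 1: Compare first letters: S (position 18) -> N (position 13).
Step 2: Shift = (13 - 18) mod 26 = 21.
The shift value is 21.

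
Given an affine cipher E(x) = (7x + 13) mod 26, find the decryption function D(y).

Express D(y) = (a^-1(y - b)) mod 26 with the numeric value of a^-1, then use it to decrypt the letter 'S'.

Step 1: Find a^-1, the modular inverse of 7 mod 26.
Step 2: We need 7 * a^-1 = 1 (mod 26).
Step 3: 7 * 15 = 105 = 4 * 26 + 1, so a^-1 = 15.
Step 4: D(y) = 15(y - 13) mod 26.
Step 5: Apply to 'S' (y = 18): D(18) = 15 * (18 - 13) mod 26 = 15 * 5 mod 26 = 23 -> 'X'.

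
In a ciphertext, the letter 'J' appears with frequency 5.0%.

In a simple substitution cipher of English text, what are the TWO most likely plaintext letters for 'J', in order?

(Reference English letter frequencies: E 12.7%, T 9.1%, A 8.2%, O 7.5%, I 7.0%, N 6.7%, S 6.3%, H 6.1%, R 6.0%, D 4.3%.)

Step 1: Observed frequency of 'J' is 5.0%.
Step 2: Compute distances to each reference frequency and sort:
  D (4.3%): difference = 0.7% <-- BEST
  R (6.0%): difference = 1.0% <-- RUNNER-UP
  H (6.1%): difference = 1.1%
  S (6.3%): difference = 1.3%
  N (6.7%): difference = 1.7%
Step 3: Most likely is 'D' (4.3%, diff 0.7%); second most likely is 'R' (6.0%, diff 1.0%).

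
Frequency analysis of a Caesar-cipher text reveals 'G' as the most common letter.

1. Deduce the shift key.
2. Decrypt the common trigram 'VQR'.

Step 1: In English, 'E' is the most frequent letter (12.7%).
Step 2: The most frequent ciphertext letter is 'G' (position 6).
Step 3: Shift = (6 - 4) mod 26 = 2.
Step 4: Decrypt 'VQR' by shifting back 2:
  V -> T
  Q -> O
  R -> P
Step 5: 'VQR' decrypts to 'TOP'.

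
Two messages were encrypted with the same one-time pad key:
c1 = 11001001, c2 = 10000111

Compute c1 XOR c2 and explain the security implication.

Step 1: c1 XOR c2 = (m1 XOR k) XOR (m2 XOR k).
Step 2: By XOR associativity/commutativity: = m1 XOR m2 XOR k XOR k = m1 XOR m2.
Step 3: 11001001 XOR 10000111 = 01001110 = 78.
Step 4: The key cancels out! An attacker learns m1 XOR m2 = 78, revealing the relationship between plaintexts.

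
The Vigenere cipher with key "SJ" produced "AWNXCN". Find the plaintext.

Step 1: Extend key: SJSJSJ
Step 2: Decrypt each letter (c - k) mod 26:
  A(0) - S(18) = (0-18) mod 26 = 8 = I
  W(22) - J(9) = (22-9) mod 26 = 13 = N
  N(13) - S(18) = (13-18) mod 26 = 21 = V
  X(23) - J(9) = (23-9) mod 26 = 14 = O
  C(2) - S(18) = (2-18) mod 26 = 10 = K
  N(13) - J(9) = (13-9) mod 26 = 4 = E
Plaintext: INVOKE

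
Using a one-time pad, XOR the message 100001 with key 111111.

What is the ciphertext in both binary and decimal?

Step 1: Write out the XOR operation bit by bit:
  Message: 100001
  Key:     111111
  XOR:     011110
Step 2: Convert to decimal: 011110 = 30.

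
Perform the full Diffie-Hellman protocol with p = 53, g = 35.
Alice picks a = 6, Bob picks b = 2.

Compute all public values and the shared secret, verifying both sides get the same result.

Step 1: A = g^a mod p = 35^6 mod 53 = 4.
Step 2: B = g^b mod p = 35^2 mod 53 = 6.
Step 3: Alice computes s = B^a mod p = 6^6 mod 53 = 16.
Step 4: Bob computes s = A^b mod p = 4^2 mod 53 = 16.
Both sides agree: shared secret = 16.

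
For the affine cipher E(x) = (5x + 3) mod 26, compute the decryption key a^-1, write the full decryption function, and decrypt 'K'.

Step 1: Find a^-1, the modular inverse of 5 mod 26.
Step 2: We need 5 * a^-1 = 1 (mod 26).
Step 3: 5 * 21 = 105 = 4 * 26 + 1, so a^-1 = 21.
Step 4: D(y) = 21(y - 3) mod 26.
Step 5: Apply to 'K' (y = 10): D(10) = 21 * (10 - 3) mod 26 = 21 * 7 mod 26 = 17 -> 'R'.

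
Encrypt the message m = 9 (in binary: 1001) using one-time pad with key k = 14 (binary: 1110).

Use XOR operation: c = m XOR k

Step 1: Write out the XOR operation bit by bit:
  Message: 1001
  Key:     1110
  XOR:     0111
Step 2: Convert to decimal: 0111 = 7.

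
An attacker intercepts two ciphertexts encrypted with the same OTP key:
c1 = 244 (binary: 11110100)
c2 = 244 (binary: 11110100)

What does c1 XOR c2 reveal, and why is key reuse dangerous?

Step 1: c1 XOR c2 = (m1 XOR k) XOR (m2 XOR k).
Step 2: By XOR associativity/commutativity: = m1 XOR m2 XOR k XOR k = m1 XOR m2.
Step 3: 11110100 XOR 11110100 = 00000000 = 0.
Step 4: The key cancels out! An attacker learns m1 XOR m2 = 0, revealing the relationship between plaintexts.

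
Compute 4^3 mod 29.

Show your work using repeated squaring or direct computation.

Step 1: Compute 4^3 mod 29 step by step, reducing modulo 29 at each step.
  4^1 mod 29 = 4
  4^2 mod 29 = (4 * 4) mod 29 = 16
  4^3 mod 29 = (16 * 4) mod 29 = 6
Step 2: Result = 6.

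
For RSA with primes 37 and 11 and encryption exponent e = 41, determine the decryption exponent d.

Step 1: n = 37 * 11 = 407.
Step 2: phi(n) = 36 * 10 = 360.
Step 3: Find d such that 41 * d = 1 (mod 360).
Step 4: d = 41^(-1) mod 360 = 281.
Verification: 41 * 281 = 11521 = 32 * 360 + 1.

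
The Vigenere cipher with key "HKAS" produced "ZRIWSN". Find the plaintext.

Step 1: Extend key: HKASHK
Step 2: Decrypt each letter (c - k) mod 26:
  Z(25) - H(7) = (25-7) mod 26 = 18 = S
  R(17) - K(10) = (17-10) mod 26 = 7 = H
  I(8) - A(0) = (8-0) mod 26 = 8 = I
  W(22) - S(18) = (22-18) mod 26 = 4 = E
  S(18) - H(7) = (18-7) mod 26 = 11 = L
  N(13) - K(10) = (13-10) mod 26 = 3 = D
Plaintext: SHIELD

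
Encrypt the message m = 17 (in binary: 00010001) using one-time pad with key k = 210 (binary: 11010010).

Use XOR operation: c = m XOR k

Step 1: Write out the XOR operation bit by bit:
  Message: 00010001
  Key:     11010010
  XOR:     11000011
Step 2: Convert to decimal: 11000011 = 195.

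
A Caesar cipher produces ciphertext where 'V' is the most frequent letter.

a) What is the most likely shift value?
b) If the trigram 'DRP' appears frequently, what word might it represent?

Step 1: In English, 'E' is the most frequent letter (12.7%).
Step 2: The most frequent ciphertext letter is 'V' (position 21).
Step 3: Shift = (21 - 4) mod 26 = 17.
Step 4: Decrypt 'DRP' by shifting back 17:
  D -> M
  R -> A
  P -> Y
Step 5: 'DRP' decrypts to 'MAY'.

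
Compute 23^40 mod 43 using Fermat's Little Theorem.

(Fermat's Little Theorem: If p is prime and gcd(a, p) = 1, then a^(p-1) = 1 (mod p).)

Step 1: Since 43 is prime, by Fermat's Little Theorem: 23^42 = 1 (mod 43).
Step 2: Reduce exponent: 40 mod 42 = 40.
Step 3: So 23^40 = 23^40 (mod 43).
Step 4: 23^40 mod 43 = 10.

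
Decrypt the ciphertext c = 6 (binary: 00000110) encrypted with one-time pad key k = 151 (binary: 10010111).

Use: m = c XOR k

Step 1: XOR ciphertext with key:
  Ciphertext: 00000110
  Key:        10010111
  XOR:        10010001
Step 2: Plaintext = 10010001 = 145 in decimal.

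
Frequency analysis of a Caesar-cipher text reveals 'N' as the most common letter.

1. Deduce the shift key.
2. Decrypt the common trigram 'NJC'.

Step 1: In English, 'E' is the most frequent letter (12.7%).
Step 2: The most frequent ciphertext letter is 'N' (position 13).
Step 3: Shift = (13 - 4) mod 26 = 9.
Step 4: Decrypt 'NJC' by shifting back 9:
  N -> E
  J -> A
  C -> T
Step 5: 'NJC' decrypts to 'EAT'.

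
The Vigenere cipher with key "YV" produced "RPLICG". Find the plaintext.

Step 1: Extend key: YVYVYV
Step 2: Decrypt each letter (c - k) mod 26:
  R(17) - Y(24) = (17-24) mod 26 = 19 = T
  P(15) - V(21) = (15-21) mod 26 = 20 = U
  L(11) - Y(24) = (11-24) mod 26 = 13 = N
  I(8) - V(21) = (8-21) mod 26 = 13 = N
  C(2) - Y(24) = (2-24) mod 26 = 4 = E
  G(6) - V(21) = (6-21) mod 26 = 11 = L
Plaintext: TUNNEL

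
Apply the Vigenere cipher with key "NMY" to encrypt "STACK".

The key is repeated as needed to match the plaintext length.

Step 1: Repeat key to match plaintext length:
  Plaintext: STACK
  Key:       NMYNM
Step 2: Encrypt each letter:
  S(18) + N(13) = (18+13) mod 26 = 5 = F
  T(19) + M(12) = (19+12) mod 26 = 5 = F
  A(0) + Y(24) = (0+24) mod 26 = 24 = Y
  C(2) + N(13) = (2+13) mod 26 = 15 = P
  K(10) + M(12) = (10+12) mod 26 = 22 = W
Ciphertext: FFYPW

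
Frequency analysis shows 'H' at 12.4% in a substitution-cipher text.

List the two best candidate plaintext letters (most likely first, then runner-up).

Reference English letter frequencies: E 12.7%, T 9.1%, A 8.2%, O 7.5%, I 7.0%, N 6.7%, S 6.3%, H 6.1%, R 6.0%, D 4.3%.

Step 1: Observed frequency of 'H' is 12.4%.
Step 2: Compute distances to each reference frequency and sort:
  E (12.7%): difference = 0.3% <-- BEST
  T (9.1%): difference = 3.3% <-- RUNNER-UP
  A (8.2%): difference = 4.2%
  O (7.5%): difference = 4.9%
  I (7.0%): difference = 5.4%
Step 3: Most likely is 'E' (12.7%, diff 0.3%); second most likely is 'T' (9.1%, diff 3.3%).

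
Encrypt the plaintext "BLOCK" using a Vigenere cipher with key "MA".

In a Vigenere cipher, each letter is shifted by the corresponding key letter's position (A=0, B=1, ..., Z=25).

Step 1: Repeat key to match plaintext length:
  Plaintext: BLOCK
  Key:       MAMAM
Step 2: Encrypt each letter:
  B(1) + M(12) = (1+12) mod 26 = 13 = N
  L(11) + A(0) = (11+0) mod 26 = 11 = L
  O(14) + M(12) = (14+12) mod 26 = 0 = A
  C(2) + A(0) = (2+0) mod 26 = 2 = C
  K(10) + M(12) = (10+12) mod 26 = 22 = W
Ciphertext: NLACW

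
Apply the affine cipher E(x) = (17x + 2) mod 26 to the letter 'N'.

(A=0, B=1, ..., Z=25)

Step 1: Convert 'N' to number: x = 13.
Step 2: E(13) = (17 * 13 + 2) mod 26 = 223 mod 26 = 15.
Step 3: Convert 15 back to letter: P.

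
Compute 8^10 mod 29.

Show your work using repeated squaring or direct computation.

Step 1: Compute 8^10 mod 29 step by step, reducing modulo 29 at each step.
  8^1 mod 29 = 8
  8^2 mod 29 = (8 * 8) mod 29 = 6
  8^3 mod 29 = (6 * 8) mod 29 = 19
  8^4 mod 29 = (19 * 8) mod 29 = 7
  8^5 mod 29 = (7 * 8) mod 29 = 27
  8^6 mod 29 = (27 * 8) mod 29 = 13
  8^7 mod 29 = (13 * 8) mod 29 = 17
  8^8 mod 29 = (17 * 8) mod 29 = 20
  8^9 mod 29 = (20 * 8) mod 29 = 15
  8^10 mod 29 = (15 * 8) mod 29 = 4
Step 2: Result = 4.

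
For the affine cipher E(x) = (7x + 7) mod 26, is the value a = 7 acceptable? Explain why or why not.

Step 1: Compute gcd(7, 26).
Step 2: gcd(7, 26) = 1.
Since gcd = 1, 7 is coprime with 26, so it is a valid key.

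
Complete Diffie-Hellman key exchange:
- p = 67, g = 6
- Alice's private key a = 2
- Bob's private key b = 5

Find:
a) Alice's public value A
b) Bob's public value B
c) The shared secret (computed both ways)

Step 1: A = g^a mod p = 6^2 mod 67 = 36.
Step 2: B = g^b mod p = 6^5 mod 67 = 4.
Step 3: Alice computes s = B^a mod p = 4^2 mod 67 = 16.
Step 4: Bob computes s = A^b mod p = 36^5 mod 67 = 16.
Both sides agree: shared secret = 16.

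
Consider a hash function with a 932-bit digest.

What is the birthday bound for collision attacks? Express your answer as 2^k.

Step 1: The birthday paradox gives collision probability ~50% after sqrt(2^n) = 2^(n/2) hashes.
Step 2: For 932-bit output: 2^(932/2) = 2^466.
Step 3: Approximately 2^466 hash computations needed.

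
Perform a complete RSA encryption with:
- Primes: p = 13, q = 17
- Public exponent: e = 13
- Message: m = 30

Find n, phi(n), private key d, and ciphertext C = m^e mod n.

Step 1: n = 13 * 17 = 221.
Step 2: phi(n) = (13-1)(17-1) = 12 * 16 = 192.
Step 3: Find d = 13^(-1) mod 192 = 133.
  Verify: 13 * 133 = 1729 = 1 (mod 192).
Step 4: C = 30^13 mod 221 = 30.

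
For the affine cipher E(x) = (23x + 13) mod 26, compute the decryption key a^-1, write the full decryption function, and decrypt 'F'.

Step 1: Find a^-1, the modular inverse of 23 mod 26.
Step 2: We need 23 * a^-1 = 1 (mod 26).
Step 3: 23 * 17 = 391 = 15 * 26 + 1, so a^-1 = 17.
Step 4: D(y) = 17(y - 13) mod 26.
Step 5: Apply to 'F' (y = 5): D(5) = 17 * (5 - 13) mod 26 = 17 * -8 mod 26 = 20 -> 'U'.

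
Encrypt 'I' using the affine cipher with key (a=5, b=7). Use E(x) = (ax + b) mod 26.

Step 1: Convert 'I' to number: x = 8.
Step 2: E(8) = (5 * 8 + 7) mod 26 = 47 mod 26 = 21.
Step 3: Convert 21 back to letter: V.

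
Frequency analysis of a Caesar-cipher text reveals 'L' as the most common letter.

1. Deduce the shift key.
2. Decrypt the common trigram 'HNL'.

Step 1: In English, 'E' is the most frequent letter (12.7%).
Step 2: The most frequent ciphertext letter is 'L' (position 11).
Step 3: Shift = (11 - 4) mod 26 = 7.
Step 4: Decrypt 'HNL' by shifting back 7:
  H -> A
  N -> G
  L -> E
Step 5: 'HNL' decrypts to 'AGE'.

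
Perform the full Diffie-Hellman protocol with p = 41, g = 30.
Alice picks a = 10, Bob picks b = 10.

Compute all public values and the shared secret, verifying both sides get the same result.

Step 1: A = g^a mod p = 30^10 mod 41 = 9.
Step 2: B = g^b mod p = 30^10 mod 41 = 9.
Step 3: Alice computes s = B^a mod p = 9^10 mod 41 = 40.
Step 4: Bob computes s = A^b mod p = 9^10 mod 41 = 40.
Both sides agree: shared secret = 40.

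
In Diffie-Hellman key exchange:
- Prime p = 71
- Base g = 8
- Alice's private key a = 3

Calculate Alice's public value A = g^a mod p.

Step 1: A = g^a mod p = 8^3 mod 71.
  8^1 mod 71 = 8
  8^2 mod 71 = (8 * 8) mod 71 = 64
  8^3 mod 71 = (64 * 8) mod 71 = 15
Result: A = 15.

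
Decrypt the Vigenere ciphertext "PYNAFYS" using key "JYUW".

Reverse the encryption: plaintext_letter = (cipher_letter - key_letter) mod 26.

Step 1: Extend key: JYUWJYU
Step 2: Decrypt each letter (c - k) mod 26:
  P(15) - J(9) = (15-9) mod 26 = 6 = G
  Y(24) - Y(24) = (24-24) mod 26 = 0 = A
  N(13) - U(20) = (13-20) mod 26 = 19 = T
  A(0) - W(22) = (0-22) mod 26 = 4 = E
  F(5) - J(9) = (5-9) mod 26 = 22 = W
  Y(24) - Y(24) = (24-24) mod 26 = 0 = A
  S(18) - U(20) = (18-20) mod 26 = 24 = Y
Plaintext: GATEWAY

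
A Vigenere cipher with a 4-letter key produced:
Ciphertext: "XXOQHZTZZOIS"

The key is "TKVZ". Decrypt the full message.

Step 1: Key 'TKVZ' has length 4. Extended key: TKVZTKVZTKVZ
Step 2: Decrypt each position:
  X(23) - T(19) = 4 = E
  X(23) - K(10) = 13 = N
  O(14) - V(21) = 19 = T
  Q(16) - Z(25) = 17 = R
  H(7) - T(19) = 14 = O
  Z(25) - K(10) = 15 = P
  T(19) - V(21) = 24 = Y
  Z(25) - Z(25) = 0 = A
  Z(25) - T(19) = 6 = G
  O(14) - K(10) = 4 = E
  I(8) - V(21) = 13 = N
  S(18) - Z(25) = 19 = T
Plaintext: ENTROPYAGENT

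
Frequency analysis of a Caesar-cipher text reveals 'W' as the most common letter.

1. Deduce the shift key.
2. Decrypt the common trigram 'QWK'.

Step 1: In English, 'E' is the most frequent letter (12.7%).
Step 2: The most frequent ciphertext letter is 'W' (position 22).
Step 3: Shift = (22 - 4) mod 26 = 18.
Step 4: Decrypt 'QWK' by shifting back 18:
  Q -> Y
  W -> E
  K -> S
Step 5: 'QWK' decrypts to 'YES'.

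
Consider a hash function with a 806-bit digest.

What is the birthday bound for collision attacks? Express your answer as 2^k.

Step 1: The birthday paradox gives collision probability ~50% after sqrt(2^n) = 2^(n/2) hashes.
Step 2: For 806-bit output: 2^(806/2) = 2^403.
Step 3: Approximately 2^403 hash computations needed.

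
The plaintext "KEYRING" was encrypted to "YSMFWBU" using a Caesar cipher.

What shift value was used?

Step 1: Compare first letters: K (position 10) -> Y (position 24).
Step 2: Shift = (24 - 10) mod 26 = 14.
The shift value is 14.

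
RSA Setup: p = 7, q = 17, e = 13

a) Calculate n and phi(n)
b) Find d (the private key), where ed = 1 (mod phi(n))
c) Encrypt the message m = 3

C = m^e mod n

Step 1: n = 7 * 17 = 119.
Step 2: phi(n) = (7-1)(17-1) = 6 * 16 = 96.
Step 3: Find d = 13^(-1) mod 96 = 37.
  Verify: 13 * 37 = 481 = 1 (mod 96).
Step 4: C = 3^13 mod 119 = 80.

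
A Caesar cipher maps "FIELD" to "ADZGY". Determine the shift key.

Step 1: Compare first letters: F (position 5) -> A (position 0).
Step 2: Shift = (0 - 5) mod 26 = 21.
The shift value is 21.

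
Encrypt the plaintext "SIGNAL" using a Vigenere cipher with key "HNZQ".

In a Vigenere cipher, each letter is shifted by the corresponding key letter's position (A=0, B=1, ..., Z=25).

Step 1: Repeat key to match plaintext length:
  Plaintext: SIGNAL
  Key:       HNZQHN
Step 2: Encrypt each letter:
  S(18) + H(7) = (18+7) mod 26 = 25 = Z
  I(8) + N(13) = (8+13) mod 26 = 21 = V
  G(6) + Z(25) = (6+25) mod 26 = 5 = F
  N(13) + Q(16) = (13+16) mod 26 = 3 = D
  A(0) + H(7) = (0+7) mod 26 = 7 = H
  L(11) + N(13) = (11+13) mod 26 = 24 = Y
Ciphertext: ZVFDHY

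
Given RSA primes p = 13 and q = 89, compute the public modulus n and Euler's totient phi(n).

Step 1: n = p * q = 13 * 89 = 1157.
Step 2: phi(n) = (p-1)(q-1) = 12 * 88 = 1056.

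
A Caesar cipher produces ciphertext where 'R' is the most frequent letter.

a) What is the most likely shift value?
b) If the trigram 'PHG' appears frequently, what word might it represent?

Step 1: In English, 'E' is the most frequent letter (12.7%).
Step 2: The most frequent ciphertext letter is 'R' (position 17).
Step 3: Shift = (17 - 4) mod 26 = 13.
Step 4: Decrypt 'PHG' by shifting back 13:
  P -> C
  H -> U
  G -> T
Step 5: 'PHG' decrypts to 'CUT'.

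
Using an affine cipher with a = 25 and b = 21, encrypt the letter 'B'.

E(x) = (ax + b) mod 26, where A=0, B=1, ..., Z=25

Step 1: Convert 'B' to number: x = 1.
Step 2: E(1) = (25 * 1 + 21) mod 26 = 46 mod 26 = 20.
Step 3: Convert 20 back to letter: U.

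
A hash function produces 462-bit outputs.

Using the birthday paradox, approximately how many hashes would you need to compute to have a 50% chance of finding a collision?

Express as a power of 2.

Step 1: The birthday paradox gives collision probability ~50% after sqrt(2^n) = 2^(n/2) hashes.
Step 2: For 462-bit output: 2^(462/2) = 2^231.
Step 3: Approximately 2^231 hash computations needed.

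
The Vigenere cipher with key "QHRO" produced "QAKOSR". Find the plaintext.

Step 1: Extend key: QHROQH
Step 2: Decrypt each letter (c - k) mod 26:
  Q(16) - Q(16) = (16-16) mod 26 = 0 = A
  A(0) - H(7) = (0-7) mod 26 = 19 = T
  K(10) - R(17) = (10-17) mod 26 = 19 = T
  O(14) - O(14) = (14-14) mod 26 = 0 = A
  S(18) - Q(16) = (18-16) mod 26 = 2 = C
  R(17) - H(7) = (17-7) mod 26 = 10 = K
Plaintext: ATTACK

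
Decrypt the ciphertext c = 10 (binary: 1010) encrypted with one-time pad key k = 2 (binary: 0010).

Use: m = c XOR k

Step 1: XOR ciphertext with key:
  Ciphertext: 1010
  Key:        0010
  XOR:        1000
Step 2: Plaintext = 1000 = 8 in decimal.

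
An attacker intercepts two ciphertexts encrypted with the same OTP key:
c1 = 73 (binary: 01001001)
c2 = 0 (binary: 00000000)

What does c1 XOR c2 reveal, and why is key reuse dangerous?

Step 1: c1 XOR c2 = (m1 XOR k) XOR (m2 XOR k).
Step 2: By XOR associativity/commutativity: = m1 XOR m2 XOR k XOR k = m1 XOR m2.
Step 3: 01001001 XOR 00000000 = 01001001 = 73.
Step 4: The key cancels out! An attacker learns m1 XOR m2 = 73, revealing the relationship between plaintexts.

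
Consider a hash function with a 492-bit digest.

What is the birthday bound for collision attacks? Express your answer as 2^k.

Step 1: The birthday paradox gives collision probability ~50% after sqrt(2^n) = 2^(n/2) hashes.
Step 2: For 492-bit output: 2^(492/2) = 2^246.
Step 3: Approximately 2^246 hash computations needed.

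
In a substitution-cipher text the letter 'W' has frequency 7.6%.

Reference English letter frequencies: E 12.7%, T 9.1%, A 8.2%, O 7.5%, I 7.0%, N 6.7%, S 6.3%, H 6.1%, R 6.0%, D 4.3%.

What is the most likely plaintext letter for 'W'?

Step 1: The observed frequency is 7.6%.
Step 2: Compare with English frequencies:
  E: 12.7% (difference: 5.1%)
  T: 9.1% (difference: 1.5%)
  A: 8.2% (difference: 0.6%)
  O: 7.5% (difference: 0.1%) <-- closest
  I: 7.0% (difference: 0.6%)
  N: 6.7% (difference: 0.9%)
  S: 6.3% (difference: 1.3%)
  H: 6.1% (difference: 1.5%)
  R: 6.0% (difference: 1.6%)
  D: 4.3% (difference: 3.3%)
Step 3: 'W' most likely represents 'O' (frequency 7.5%).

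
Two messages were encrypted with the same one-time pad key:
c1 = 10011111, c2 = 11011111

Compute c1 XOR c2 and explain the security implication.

Step 1: c1 XOR c2 = (m1 XOR k) XOR (m2 XOR k).
Step 2: By XOR associativity/commutativity: = m1 XOR m2 XOR k XOR k = m1 XOR m2.
Step 3: 10011111 XOR 11011111 = 01000000 = 64.
Step 4: The key cancels out! An attacker learns m1 XOR m2 = 64, revealing the relationship between plaintexts.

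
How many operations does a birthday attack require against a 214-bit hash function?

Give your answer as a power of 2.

Step 1: The birthday paradox gives collision probability ~50% after sqrt(2^n) = 2^(n/2) hashes.
Step 2: For 214-bit output: 2^(214/2) = 2^107.
Step 3: Approximately 2^107 hash computations needed.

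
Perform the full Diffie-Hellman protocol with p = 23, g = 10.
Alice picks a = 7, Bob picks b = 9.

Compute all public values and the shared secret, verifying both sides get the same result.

Step 1: A = g^a mod p = 10^7 mod 23 = 14.
Step 2: B = g^b mod p = 10^9 mod 23 = 20.
Step 3: Alice computes s = B^a mod p = 20^7 mod 23 = 21.
Step 4: Bob computes s = A^b mod p = 14^9 mod 23 = 21.
Both sides agree: shared secret = 21.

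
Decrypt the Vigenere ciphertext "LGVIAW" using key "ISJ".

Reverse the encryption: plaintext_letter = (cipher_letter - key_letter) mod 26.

Step 1: Extend key: ISJISJ
Step 2: Decrypt each letter (c - k) mod 26:
  L(11) - I(8) = (11-8) mod 26 = 3 = D
  G(6) - S(18) = (6-18) mod 26 = 14 = O
  V(21) - J(9) = (21-9) mod 26 = 12 = M
  I(8) - I(8) = (8-8) mod 26 = 0 = A
  A(0) - S(18) = (0-18) mod 26 = 8 = I
  W(22) - J(9) = (22-9) mod 26 = 13 = N
Plaintext: DOMAIN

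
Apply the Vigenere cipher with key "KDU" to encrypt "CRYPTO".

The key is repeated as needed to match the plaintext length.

Step 1: Repeat key to match plaintext length:
  Plaintext: CRYPTO
  Key:       KDUKDU
Step 2: Encrypt each letter:
  C(2) + K(10) = (2+10) mod 26 = 12 = M
  R(17) + D(3) = (17+3) mod 26 = 20 = U
  Y(24) + U(20) = (24+20) mod 26 = 18 = S
  P(15) + K(10) = (15+10) mod 26 = 25 = Z
  T(19) + D(3) = (19+3) mod 26 = 22 = W
  O(14) + U(20) = (14+20) mod 26 = 8 = I
Ciphertext: MUSZWI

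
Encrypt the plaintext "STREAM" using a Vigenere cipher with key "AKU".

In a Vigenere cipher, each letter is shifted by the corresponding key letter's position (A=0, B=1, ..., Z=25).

Step 1: Repeat key to match plaintext length:
  Plaintext: STREAM
  Key:       AKUAKU
Step 2: Encrypt each letter:
  S(18) + A(0) = (18+0) mod 26 = 18 = S
  T(19) + K(10) = (19+10) mod 26 = 3 = D
  R(17) + U(20) = (17+20) mod 26 = 11 = L
  E(4) + A(0) = (4+0) mod 26 = 4 = E
  A(0) + K(10) = (0+10) mod 26 = 10 = K
  M(12) + U(20) = (12+20) mod 26 = 6 = G
Ciphertext: SDLEKG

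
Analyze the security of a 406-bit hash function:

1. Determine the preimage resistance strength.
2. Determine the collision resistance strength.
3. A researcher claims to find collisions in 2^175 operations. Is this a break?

Step 1: Preimage resistance requires brute-force of 2^406 operations.
Step 2: Collision resistance (birthday bound) = 2^(406/2) = 2^203.
Step 3: The claimed attack costs 2^175 operations.
Step 4: Since 2^175 < 2^203, the claimed attack beats the generic birthday bound, so collision resistance is broken.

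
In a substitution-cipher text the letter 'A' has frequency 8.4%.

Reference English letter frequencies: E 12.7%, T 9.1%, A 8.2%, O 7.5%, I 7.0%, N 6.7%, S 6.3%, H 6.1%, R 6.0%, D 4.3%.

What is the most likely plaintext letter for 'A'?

Step 1: The observed frequency is 8.4%.
Step 2: Compare with English frequencies:
  E: 12.7% (difference: 4.3%)
  T: 9.1% (difference: 0.7%)
  A: 8.2% (difference: 0.2%) <-- closest
  O: 7.5% (difference: 0.9%)
  I: 7.0% (difference: 1.4%)
  N: 6.7% (difference: 1.7%)
  S: 6.3% (difference: 2.1%)
  H: 6.1% (difference: 2.3%)
  R: 6.0% (difference: 2.4%)
  D: 4.3% (difference: 4.1%)
Step 3: 'A' most likely represents 'A' (frequency 8.2%).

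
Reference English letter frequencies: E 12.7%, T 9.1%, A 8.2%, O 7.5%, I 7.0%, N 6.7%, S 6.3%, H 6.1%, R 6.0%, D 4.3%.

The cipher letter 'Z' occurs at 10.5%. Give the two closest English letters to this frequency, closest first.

Step 1: Observed frequency of 'Z' is 10.5%.
Step 2: Compute distances to each reference frequency and sort:
  T (9.1%): difference = 1.4% <-- BEST
  E (12.7%): difference = 2.2% <-- RUNNER-UP
  A (8.2%): difference = 2.3%
  O (7.5%): difference = 3.0%
  I (7.0%): difference = 3.5%
Step 3: Most likely is 'T' (9.1%, diff 1.4%); second most likely is 'E' (12.7%, diff 2.2%).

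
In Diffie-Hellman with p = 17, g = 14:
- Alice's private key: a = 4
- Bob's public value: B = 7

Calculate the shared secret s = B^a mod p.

Step 1: s = B^a mod p = 7^4 mod 17.
  7^1 mod 17 = 7
  7^2 mod 17 = (7 * 7) mod 17 = 15
  7^3 mod 17 = (15 * 7) mod 17 = 3
  7^4 mod 17 = (3 * 7) mod 17 = 4
Result: shared secret = 4.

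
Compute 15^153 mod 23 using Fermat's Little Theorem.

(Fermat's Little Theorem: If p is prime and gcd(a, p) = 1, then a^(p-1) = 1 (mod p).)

Step 1: Since 23 is prime, by Fermat's Little Theorem: 15^22 = 1 (mod 23).
Step 2: Reduce exponent: 153 mod 22 = 21.
Step 3: So 15^153 = 15^21 (mod 23).
Step 4: 15^21 mod 23 = 20.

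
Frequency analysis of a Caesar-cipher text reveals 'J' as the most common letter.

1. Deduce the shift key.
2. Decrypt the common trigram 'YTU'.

Step 1: In English, 'E' is the most frequent letter (12.7%).
Step 2: The most frequent ciphertext letter is 'J' (position 9).
Step 3: Shift = (9 - 4) mod 26 = 5.
Step 4: Decrypt 'YTU' by shifting back 5:
  Y -> T
  T -> O
  U -> P
Step 5: 'YTU' decrypts to 'TOP'.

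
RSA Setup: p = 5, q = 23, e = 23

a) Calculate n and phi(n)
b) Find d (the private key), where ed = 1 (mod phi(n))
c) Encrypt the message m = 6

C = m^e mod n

Step 1: n = 5 * 23 = 115.
Step 2: phi(n) = (5-1)(23-1) = 4 * 22 = 88.
Step 3: Find d = 23^(-1) mod 88 = 23.
  Verify: 23 * 23 = 529 = 1 (mod 88).
Step 4: C = 6^23 mod 115 = 6.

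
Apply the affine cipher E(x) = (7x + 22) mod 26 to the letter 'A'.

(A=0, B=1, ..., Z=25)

Step 1: Convert 'A' to number: x = 0.
Step 2: E(0) = (7 * 0 + 22) mod 26 = 22 mod 26 = 22.
Step 3: Convert 22 back to letter: W.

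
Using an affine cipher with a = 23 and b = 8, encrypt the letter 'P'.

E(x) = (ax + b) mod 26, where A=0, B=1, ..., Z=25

Step 1: Convert 'P' to number: x = 15.
Step 2: E(15) = (23 * 15 + 8) mod 26 = 353 mod 26 = 15.
Step 3: Convert 15 back to letter: P.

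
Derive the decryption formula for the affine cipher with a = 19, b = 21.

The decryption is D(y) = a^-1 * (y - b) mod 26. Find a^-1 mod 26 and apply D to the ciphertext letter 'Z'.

Step 1: Find a^-1, the modular inverse of 19 mod 26.
Step 2: We need 19 * a^-1 = 1 (mod 26).
Step 3: 19 * 11 = 209 = 8 * 26 + 1, so a^-1 = 11.
Step 4: D(y) = 11(y - 21) mod 26.
Step 5: Apply to 'Z' (y = 25): D(25) = 11 * (25 - 21) mod 26 = 11 * 4 mod 26 = 18 -> 'S'.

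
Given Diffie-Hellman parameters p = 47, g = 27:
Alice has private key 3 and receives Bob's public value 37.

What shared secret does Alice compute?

Step 1: s = B^a mod p = 37^3 mod 47.
  37^1 mod 47 = 37
  37^2 mod 47 = (37 * 37) mod 47 = 6
  37^3 mod 47 = (6 * 37) mod 47 = 34
Result: shared secret = 34.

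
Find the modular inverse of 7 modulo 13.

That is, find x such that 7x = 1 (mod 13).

Step 1: We need x such that 7 * x = 1 (mod 13).
Step 2: Using the extended Euclidean algorithm or trial:
  7 * 2 = 14 = 1 * 13 + 1.
Step 3: Since 14 mod 13 = 1, the inverse is x = 2.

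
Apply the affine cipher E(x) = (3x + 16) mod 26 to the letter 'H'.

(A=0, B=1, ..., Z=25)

Step 1: Convert 'H' to number: x = 7.
Step 2: E(7) = (3 * 7 + 16) mod 26 = 37 mod 26 = 11.
Step 3: Convert 11 back to letter: L.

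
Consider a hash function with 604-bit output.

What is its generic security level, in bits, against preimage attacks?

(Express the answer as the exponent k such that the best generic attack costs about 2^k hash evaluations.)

Step 1: The hash has a 604-bit output.
Step 2: Preimage resistance means: given a digest h(x), it should be infeasible to find any input that hashes to it.
With a 604-bit output there are 2^604 possible digests, so a generic brute-force preimage search costs about 2^604 evaluations.
Step 3: Security level = 604 bits.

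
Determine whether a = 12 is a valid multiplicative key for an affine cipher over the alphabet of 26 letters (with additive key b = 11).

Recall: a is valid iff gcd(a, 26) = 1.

Step 1: Compute gcd(12, 26).
Step 2: gcd(12, 26) = 2.
Since gcd = 2 != 1, 12 shares a common factor with 26, so it cannot be used.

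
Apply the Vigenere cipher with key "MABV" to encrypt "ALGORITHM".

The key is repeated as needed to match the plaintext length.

Step 1: Repeat key to match plaintext length:
  Plaintext: ALGORITHM
  Key:       MABVMABVM
Step 2: Encrypt each letter:
  A(0) + M(12) = (0+12) mod 26 = 12 = M
  L(11) + A(0) = (11+0) mod 26 = 11 = L
  G(6) + B(1) = (6+1) mod 26 = 7 = H
  O(14) + V(21) = (14+21) mod 26 = 9 = J
  R(17) + M(12) = (17+12) mod 26 = 3 = D
  I(8) + A(0) = (8+0) mod 26 = 8 = I
  T(19) + B(1) = (19+1) mod 26 = 20 = U
  H(7) + V(21) = (7+21) mod 26 = 2 = C
  M(12) + M(12) = (12+12) mod 26 = 24 = Y
Ciphertext: MLHJDIUCY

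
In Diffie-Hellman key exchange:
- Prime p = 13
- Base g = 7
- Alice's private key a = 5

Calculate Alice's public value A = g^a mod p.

Step 1: A = g^a mod p = 7^5 mod 13.
  7^1 mod 13 = 7
  7^2 mod 13 = (7 * 7) mod 13 = 10
  7^3 mod 13 = (10 * 7) mod 13 = 5
  7^4 mod 13 = (5 * 7) mod 13 = 9
  7^5 mod 13 = (9 * 7) mod 13 = 11
Result: A = 11.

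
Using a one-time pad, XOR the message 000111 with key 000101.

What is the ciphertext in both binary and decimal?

Step 1: Write out the XOR operation bit by bit:
  Message: 000111
  Key:     000101
  XOR:     000010
Step 2: Convert to decimal: 000010 = 2.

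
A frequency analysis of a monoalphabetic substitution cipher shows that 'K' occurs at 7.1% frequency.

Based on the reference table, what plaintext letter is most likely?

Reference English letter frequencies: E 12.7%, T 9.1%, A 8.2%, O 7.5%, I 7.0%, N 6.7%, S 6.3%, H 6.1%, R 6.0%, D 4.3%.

Step 1: The observed frequency is 7.1%.
Step 2: Compare with English frequencies:
  E: 12.7% (difference: 5.6%)
  T: 9.1% (difference: 2.0%)
  A: 8.2% (difference: 1.1%)
  O: 7.5% (difference: 0.4%)
  I: 7.0% (difference: 0.1%) <-- closest
  N: 6.7% (difference: 0.4%)
  S: 6.3% (difference: 0.8%)
  H: 6.1% (difference: 1.0%)
  R: 6.0% (difference: 1.1%)
  D: 4.3% (difference: 2.8%)
Step 3: 'K' most likely represents 'I' (frequency 7.0%).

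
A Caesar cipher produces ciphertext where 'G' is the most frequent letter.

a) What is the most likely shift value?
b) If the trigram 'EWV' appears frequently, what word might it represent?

Step 1: In English, 'E' is the most frequent letter (12.7%).
Step 2: The most frequent ciphertext letter is 'G' (position 6).
Step 3: Shift = (6 - 4) mod 26 = 2.
Step 4: Decrypt 'EWV' by shifting back 2:
  E -> C
  W -> U
  V -> T
Step 5: 'EWV' decrypts to 'CUT'.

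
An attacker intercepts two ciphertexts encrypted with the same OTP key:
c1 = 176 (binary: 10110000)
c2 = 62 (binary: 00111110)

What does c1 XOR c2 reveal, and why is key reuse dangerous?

Step 1: c1 XOR c2 = (m1 XOR k) XOR (m2 XOR k).
Step 2: By XOR associativity/commutativity: = m1 XOR m2 XOR k XOR k = m1 XOR m2.
Step 3: 10110000 XOR 00111110 = 10001110 = 142.
Step 4: The key cancels out! An attacker learns m1 XOR m2 = 142, revealing the relationship between plaintexts.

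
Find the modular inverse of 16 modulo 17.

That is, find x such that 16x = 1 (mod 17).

Step 1: We need x such that 16 * x = 1 (mod 17).
Step 2: Using the extended Euclidean algorithm or trial:
  16 * 16 = 256 = 15 * 17 + 1.
Step 3: Since 256 mod 17 = 1, the inverse is x = 16.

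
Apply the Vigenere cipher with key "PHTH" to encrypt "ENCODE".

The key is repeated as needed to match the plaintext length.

Step 1: Repeat key to match plaintext length:
  Plaintext: ENCODE
  Key:       PHTHPH
Step 2: Encrypt each letter:
  E(4) + P(15) = (4+15) mod 26 = 19 = T
  N(13) + H(7) = (13+7) mod 26 = 20 = U
  C(2) + T(19) = (2+19) mod 26 = 21 = V
  O(14) + H(7) = (14+7) mod 26 = 21 = V
  D(3) + P(15) = (3+15) mod 26 = 18 = S
  E(4) + H(7) = (4+7) mod 26 = 11 = L
Ciphertext: TUVVSL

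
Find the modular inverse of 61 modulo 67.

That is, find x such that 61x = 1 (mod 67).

Step 1: We need x such that 61 * x = 1 (mod 67).
Step 2: Using the extended Euclidean algorithm or trial:
  61 * 11 = 671 = 10 * 67 + 1.
Step 3: Since 671 mod 67 = 1, the inverse is x = 11.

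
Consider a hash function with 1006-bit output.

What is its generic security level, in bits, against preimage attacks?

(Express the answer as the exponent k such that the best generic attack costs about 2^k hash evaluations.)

Step 1: The hash has a 1006-bit output.
Step 2: Preimage resistance means: given a digest h(x), it should be infeasible to find any input that hashes to it.
With a 1006-bit output there are 2^1006 possible digests, so a generic brute-force preimage search costs about 2^1006 evaluations.
Step 3: Security level = 1006 bits.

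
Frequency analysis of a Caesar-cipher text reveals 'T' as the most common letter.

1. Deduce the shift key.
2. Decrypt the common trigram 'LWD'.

Step 1: In English, 'E' is the most frequent letter (12.7%).
Step 2: The most frequent ciphertext letter is 'T' (position 19).
Step 3: Shift = (19 - 4) mod 26 = 15.
Step 4: Decrypt 'LWD' by shifting back 15:
  L -> W
  W -> H
  D -> O
Step 5: 'LWD' decrypts to 'WHO'.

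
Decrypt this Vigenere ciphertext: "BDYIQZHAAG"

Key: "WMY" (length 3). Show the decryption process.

Step 1: Key 'WMY' has length 3. Extended key: WMYWMYWMYW
Step 2: Decrypt each position:
  B(1) - W(22) = 5 = F
  D(3) - M(12) = 17 = R
  Y(24) - Y(24) = 0 = A
  I(8) - W(22) = 12 = M
  Q(16) - M(12) = 4 = E
  Z(25) - Y(24) = 1 = B
  H(7) - W(22) = 11 = L
  A(0) - M(12) = 14 = O
  A(0) - Y(24) = 2 = C
  G(6) - W(22) = 10 = K
Plaintext: FRAMEBLOCK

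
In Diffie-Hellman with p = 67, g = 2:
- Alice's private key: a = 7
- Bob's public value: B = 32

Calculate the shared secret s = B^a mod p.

Step 1: s = B^a mod p = 32^7 mod 67.
  32^1 mod 67 = 32
  32^2 mod 67 = (32 * 32) mod 67 = 19
  32^3 mod 67 = (19 * 32) mod 67 = 5
  32^4 mod 67 = (5 * 32) mod 67 = 26
  32^5 mod 67 = (26 * 32) mod 67 = 28
  32^6 mod 67 = (28 * 32) mod 67 = 25
  32^7 mod 67 = (25 * 32) mod 67 = 63
Result: shared secret = 63.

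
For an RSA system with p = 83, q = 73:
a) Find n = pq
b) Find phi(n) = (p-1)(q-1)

Step 1: n = p * q = 83 * 73 = 6059.
Step 2: phi(n) = (p-1)(q-1) = 82 * 72 = 5904.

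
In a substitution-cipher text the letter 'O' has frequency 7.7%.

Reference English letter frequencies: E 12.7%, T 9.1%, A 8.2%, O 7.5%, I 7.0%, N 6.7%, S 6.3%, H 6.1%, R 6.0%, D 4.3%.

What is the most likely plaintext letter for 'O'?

Step 1: The observed frequency is 7.7%.
Step 2: Compare with English frequencies:
  E: 12.7% (difference: 5.0%)
  T: 9.1% (difference: 1.4%)
  A: 8.2% (difference: 0.5%)
  O: 7.5% (difference: 0.2%) <-- closest
  I: 7.0% (difference: 0.7%)
  N: 6.7% (difference: 1.0%)
  S: 6.3% (difference: 1.4%)
  H: 6.1% (difference: 1.6%)
  R: 6.0% (difference: 1.7%)
  D: 4.3% (difference: 3.4%)
Step 3: 'O' most likely represents 'O' (frequency 7.5%).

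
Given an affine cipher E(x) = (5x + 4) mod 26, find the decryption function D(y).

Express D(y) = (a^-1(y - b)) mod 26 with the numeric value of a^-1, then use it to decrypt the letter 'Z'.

Step 1: Find a^-1, the modular inverse of 5 mod 26.
Step 2: We need 5 * a^-1 = 1 (mod 26).
Step 3: 5 * 21 = 105 = 4 * 26 + 1, so a^-1 = 21.
Step 4: D(y) = 21(y - 4) mod 26.
Step 5: Apply to 'Z' (y = 25): D(25) = 21 * (25 - 4) mod 26 = 21 * 21 mod 26 = 25 -> 'Z'.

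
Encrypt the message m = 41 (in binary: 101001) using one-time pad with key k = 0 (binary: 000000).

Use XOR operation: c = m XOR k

Step 1: Write out the XOR operation bit by bit:
  Message: 101001
  Key:     000000
  XOR:     101001
Step 2: Convert to decimal: 101001 = 41.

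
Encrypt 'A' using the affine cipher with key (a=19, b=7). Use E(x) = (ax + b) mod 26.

Step 1: Convert 'A' to number: x = 0.
Step 2: E(0) = (19 * 0 + 7) mod 26 = 7 mod 26 = 7.
Step 3: Convert 7 back to letter: H.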